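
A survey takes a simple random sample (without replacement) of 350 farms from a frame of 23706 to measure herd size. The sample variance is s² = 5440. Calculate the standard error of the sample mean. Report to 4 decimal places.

Under SRS without replacement, Var(ȳ) = (1 − f)·s²/n with f = n/N = 350/23706 = 0.01476419.
Var(ȳ) = (1 − 0.01476419)·5440/350 = 0.98523581·15.542857 = 15.313379.
SE(ȳ) = √(15.313379) = 3.9132.

3.9132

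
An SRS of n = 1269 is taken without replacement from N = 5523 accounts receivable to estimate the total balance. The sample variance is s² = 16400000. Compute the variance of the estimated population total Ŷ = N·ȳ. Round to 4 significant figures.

Var(Ŷ) = N²·Var(ȳ) = N²·(1 − n/N)·s²/n.
f = 1269/5523 = 0.22976643; Var(ȳ) = 0.77023357·16400000/1269 = 9954.1612.
Var(Ŷ) = 5523² · 9954.1612 = 3.0363704 × 10^11.

3.036 × 10^11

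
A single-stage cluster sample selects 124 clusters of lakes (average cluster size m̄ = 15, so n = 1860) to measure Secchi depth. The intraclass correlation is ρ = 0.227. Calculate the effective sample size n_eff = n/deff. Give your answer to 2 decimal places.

445.19

deff = 1 + (15 − 1)·0.227 = 1 + 3.178 = 4.178.
n_eff = 1860 / 4.178 = 445.19.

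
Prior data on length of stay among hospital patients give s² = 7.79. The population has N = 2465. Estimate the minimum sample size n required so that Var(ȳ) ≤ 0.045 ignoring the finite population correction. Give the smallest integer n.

174

Without fpc, n₀ = s²/D = 7.79/0.045 = 173.1111.
Rounding up, n = 174.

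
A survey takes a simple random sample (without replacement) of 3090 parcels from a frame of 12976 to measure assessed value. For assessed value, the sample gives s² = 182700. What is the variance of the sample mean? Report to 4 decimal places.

45.0464

Under SRS without replacement, Var(ȳ) = (1 − f)·s²/n with f = n/N = 3090/12976 = 0.23813194.
Var(ȳ) = (1 − 0.23813194)·182700/3090 = 0.76186806·59.126214 = 45.046374.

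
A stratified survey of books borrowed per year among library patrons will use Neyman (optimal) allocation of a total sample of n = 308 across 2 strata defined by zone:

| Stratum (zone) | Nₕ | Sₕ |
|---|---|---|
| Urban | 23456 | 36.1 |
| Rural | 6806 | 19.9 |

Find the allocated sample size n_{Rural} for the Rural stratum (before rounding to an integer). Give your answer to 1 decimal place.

42.5

Neyman allocation: nₕ = n·NₕSₕ / Σⱼ NⱼSⱼ.
Σ NⱼSⱼ = 23456·36.1 + 6806·19.9 = 982201.
n_{Rural} = 308·6806·19.9 / 982201 = 42.5.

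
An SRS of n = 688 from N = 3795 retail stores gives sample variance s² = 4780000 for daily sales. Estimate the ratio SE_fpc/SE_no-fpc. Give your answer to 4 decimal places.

0.9048

f = n/N = 688/3795 = 0.18129117.
SE_no-fpc = √(s²/n) = 83.352711; SE_fpc = √((1−f)s²/n) = 75.419642.
Ratio = √(1−f) = 0.90482530.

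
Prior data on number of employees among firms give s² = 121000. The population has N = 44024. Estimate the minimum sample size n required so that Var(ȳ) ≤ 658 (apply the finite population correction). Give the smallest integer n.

Without fpc, n₀ = s²/D = 121000/658 = 183.8906.
With fpc, (1 − n/N)·s²/n ≤ D requires n ≥ n₀/(1 + n₀/N) = 183.8906/(1 + 183.8906/44024) = 183.1257.
Rounding up, n = 184.

184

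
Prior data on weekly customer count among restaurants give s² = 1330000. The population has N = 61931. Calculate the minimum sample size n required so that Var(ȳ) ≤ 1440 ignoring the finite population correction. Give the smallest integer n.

924

Without fpc, n₀ = s²/D = 1330000/1440 = 923.6111.
Rounding up, n = 924.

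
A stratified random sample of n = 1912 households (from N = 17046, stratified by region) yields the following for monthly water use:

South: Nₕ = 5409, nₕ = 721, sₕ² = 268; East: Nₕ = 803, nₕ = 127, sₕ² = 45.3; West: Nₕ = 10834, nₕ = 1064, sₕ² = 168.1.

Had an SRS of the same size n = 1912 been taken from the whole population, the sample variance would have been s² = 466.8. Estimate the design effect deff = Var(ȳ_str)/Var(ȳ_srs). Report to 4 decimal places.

Var(ȳ_str) = Σ Wₕ²(1−fₕ)sₕ²/nₕ with Wₕ = Nₕ/17046:
  South: (5409/17046)²·(1−721/5409)·268/721 = 0.032438379
  East: (803/17046)²·(1−127/803)·45.3/127 = 6.6636435 × 10^-4
  West: (10834/17046)²·(1−1064/10834)·168.1/1064 = 0.057552542
  → Var(ȳ_str) = 0.090657285.
Var(ȳ_srs) = (1 − 1912/17046)·466.8/1912 = 0.21675754.
deff = 0.090657285 / 0.21675754 = 0.4182.

0.4182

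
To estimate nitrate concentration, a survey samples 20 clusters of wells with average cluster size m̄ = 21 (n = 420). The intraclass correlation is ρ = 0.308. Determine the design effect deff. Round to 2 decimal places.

deff = 1 + (21 − 1)·0.308 = 1 + 6.16 = 7.16.

7.16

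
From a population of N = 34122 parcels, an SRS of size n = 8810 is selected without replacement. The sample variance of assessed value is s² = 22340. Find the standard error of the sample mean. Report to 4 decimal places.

1.3715

Under SRS without replacement, Var(ȳ) = (1 − f)·s²/n with f = n/N = 8810/34122 = 0.25819120.
Var(ȳ) = (1 − 0.25819120)·22340/8810 = 0.74180880·2.5357548 = 1.8810453.
SE(ȳ) = √(1.8810453) = 1.3715.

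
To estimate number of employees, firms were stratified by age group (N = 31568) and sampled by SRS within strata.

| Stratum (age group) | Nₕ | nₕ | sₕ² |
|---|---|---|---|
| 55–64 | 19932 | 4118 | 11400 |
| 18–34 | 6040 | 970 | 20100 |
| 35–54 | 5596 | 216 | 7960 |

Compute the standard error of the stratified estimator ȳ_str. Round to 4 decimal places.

1.6204

Var(ȳ_str) = Σₕ Wₕ²(1 − fₕ)sₕ²/nₕ with Wₕ = Nₕ/N, N = 31568.
55–64: Wₕ = 0.63139888; term = 0.63139888²·(1 − 0.20660245)·11400/4118 = 0.87562265.
18–34: Wₕ = 0.19133300; term = 0.19133300²·(1 − 0.16059603)·20100/970 = 0.63675899.
35–54: Wₕ = 0.17726812; term = 0.17726812²·(1 − 0.03859900)·7960/216 = 1.1133332.
Sum = 2.6257148.
SE = √(2.6257148) = 1.6204.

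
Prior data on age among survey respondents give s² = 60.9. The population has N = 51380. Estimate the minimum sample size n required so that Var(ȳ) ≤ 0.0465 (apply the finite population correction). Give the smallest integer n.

1278

Without fpc, n₀ = s²/D = 60.9/0.0465 = 1309.6774.
With fpc, (1 − n/N)·s²/n ≤ D requires n ≥ n₀/(1 + n₀/N) = 1309.6774/(1 + 1309.6774/51380) = 1277.1235.
Rounding up, n = 1278.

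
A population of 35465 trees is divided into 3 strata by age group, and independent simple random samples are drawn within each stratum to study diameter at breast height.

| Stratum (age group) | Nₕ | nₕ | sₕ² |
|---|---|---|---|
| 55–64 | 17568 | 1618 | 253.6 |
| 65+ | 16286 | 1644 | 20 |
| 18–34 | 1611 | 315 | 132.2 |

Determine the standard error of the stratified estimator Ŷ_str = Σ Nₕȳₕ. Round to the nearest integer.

6906

Var(Ŷ_str) = Σₕ Nₕ²(1 − fₕ)sₕ²/nₕ.
55–64: 17568²·(1 − 1618/17568)·253.6/1618 = 4.3919131 × 10^7.
65+: 16286²·(1 − 1644/16286)·20/1644 = 2.9009685 × 10^6.
18–34: 1611²·(1 − 315/1611)·132.2/315 = 876236.71.
Sum = 4.7696336 × 10^7.
SE = √(4.7696336 × 10^7) = 6906.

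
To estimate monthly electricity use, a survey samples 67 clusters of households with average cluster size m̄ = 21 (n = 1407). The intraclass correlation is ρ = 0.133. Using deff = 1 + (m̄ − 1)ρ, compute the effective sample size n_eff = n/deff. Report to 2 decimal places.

384.43

deff = 1 + (21 − 1)·0.133 = 1 + 2.66 = 3.66.
n_eff = 1407 / 3.66 = 384.43.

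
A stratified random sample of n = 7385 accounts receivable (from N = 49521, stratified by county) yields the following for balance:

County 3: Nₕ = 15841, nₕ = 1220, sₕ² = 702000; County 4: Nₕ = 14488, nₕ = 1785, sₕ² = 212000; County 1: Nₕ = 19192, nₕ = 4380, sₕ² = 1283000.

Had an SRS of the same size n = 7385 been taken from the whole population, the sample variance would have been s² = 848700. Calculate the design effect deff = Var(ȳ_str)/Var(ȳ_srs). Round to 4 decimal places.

0.9942

Var(ȳ_str) = Σ Wₕ²(1−fₕ)sₕ²/nₕ with Wₕ = Nₕ/49521:
  County 3: (15841/49521)²·(1−1220/15841)·702000/1220 = 54.344818
  County 4: (14488/49521)²·(1−1785/14488)·212000/1785 = 8.9131982
  County 1: (19192/49521)²·(1−4380/19192)·1283000/4380 = 33.955308
  → Var(ȳ_str) = 97.213324.
Var(ȳ_srs) = (1 − 7385/49521)·848700/7385 = 97.783956.
deff = 97.213324 / 97.783956 = 0.9942.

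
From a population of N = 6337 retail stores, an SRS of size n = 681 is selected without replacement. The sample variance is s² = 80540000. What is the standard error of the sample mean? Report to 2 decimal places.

Under SRS without replacement, Var(ȳ) = (1 − f)·s²/n with f = n/N = 681/6337 = 0.10746410.
Var(ȳ) = (1 − 0.10746410)·80540000/681 = 0.89253590·118267.25 = 105557.77.
SE(ȳ) = √(105557.77) = 324.90.

324.90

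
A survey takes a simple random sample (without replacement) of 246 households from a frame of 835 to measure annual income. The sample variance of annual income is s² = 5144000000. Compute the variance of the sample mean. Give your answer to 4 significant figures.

1.475 × 10^7

Under SRS without replacement, Var(ȳ) = (1 − f)·s²/n with f = n/N = 246/835 = 0.29461078.
Var(ȳ) = (1 − 0.29461078)·5144000000/246 = 0.70538922·2.0910569 × 10^7 = 1.475009 × 10^7.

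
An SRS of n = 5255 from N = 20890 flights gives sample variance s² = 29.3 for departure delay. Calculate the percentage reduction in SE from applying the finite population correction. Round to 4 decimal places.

13.4873

f = n/N = 5255/20890 = 0.25155577.
SE_no-fpc = √(s²/n) = 0.074670223; SE_fpc = √((1−f)s²/n) = 0.064599205.
Ratio = √(1−f) = 0.86512671. Reduction = 100·(1 − 0.86512671) = 13.4873%.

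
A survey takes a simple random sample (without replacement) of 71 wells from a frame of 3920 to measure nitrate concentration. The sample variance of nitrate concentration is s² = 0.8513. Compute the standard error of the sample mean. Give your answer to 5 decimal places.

0.10850

Under SRS without replacement, Var(ȳ) = (1 − f)·s²/n with f = n/N = 71/3920 = 0.01811224.
Var(ȳ) = (1 − 0.01811224)·0.8513/71 = 0.98188776·0.011990141 = 0.011772972.
SE(ȳ) = √(0.011772972) = 0.10850.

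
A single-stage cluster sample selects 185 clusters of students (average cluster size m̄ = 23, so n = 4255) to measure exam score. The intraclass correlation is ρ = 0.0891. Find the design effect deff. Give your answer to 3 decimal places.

2.960

deff = 1 + (23 − 1)·0.0891 = 1 + 1.9602 = 2.9602.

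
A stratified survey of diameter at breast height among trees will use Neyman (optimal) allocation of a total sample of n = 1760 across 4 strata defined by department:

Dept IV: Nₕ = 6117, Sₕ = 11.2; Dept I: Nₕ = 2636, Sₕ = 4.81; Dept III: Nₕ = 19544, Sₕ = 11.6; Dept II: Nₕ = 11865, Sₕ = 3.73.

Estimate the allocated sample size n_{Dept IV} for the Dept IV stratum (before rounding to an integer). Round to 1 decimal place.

342.4

Neyman allocation: nₕ = n·NₕSₕ / Σⱼ NⱼSⱼ.
Σ NⱼSⱼ = 6117·11.2 + 2636·4.81 + 19544·11.6 + 11865·3.73 = 352156.41.
n_{Dept IV} = 1760·6117·11.2 / 352156.41 = 342.4.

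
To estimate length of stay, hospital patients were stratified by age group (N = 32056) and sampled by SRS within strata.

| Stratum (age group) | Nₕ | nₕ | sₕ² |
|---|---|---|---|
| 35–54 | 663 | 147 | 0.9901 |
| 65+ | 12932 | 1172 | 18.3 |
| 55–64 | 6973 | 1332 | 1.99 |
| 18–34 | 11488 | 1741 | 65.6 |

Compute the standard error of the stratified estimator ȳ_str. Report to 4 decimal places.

0.0805

Var(ȳ_str) = Σₕ Wₕ²(1 − fₕ)sₕ²/nₕ with Wₕ = Nₕ/N, N = 32056.
35–54: Wₕ = 0.02068256; term = 0.02068256²·(1 − 0.22171946)·0.9901/147 = 2.242365 × 10^-6.
65+: Wₕ = 0.40341902; term = 0.40341902²·(1 − 0.09062790)·18.3/1172 = 0.0023108824.
55–64: Wₕ = 0.21752558; term = 0.21752558²·(1 − 0.19102252)·1.99/1332 = 5.7188138 × 10^-5.
18–34: Wₕ = 0.35837285; term = 0.35837285²·(1 − 0.15154944)·65.6/1741 = 0.0041058379.
Sum = 0.0064761508.
SE = √(0.0064761508) = 0.0805.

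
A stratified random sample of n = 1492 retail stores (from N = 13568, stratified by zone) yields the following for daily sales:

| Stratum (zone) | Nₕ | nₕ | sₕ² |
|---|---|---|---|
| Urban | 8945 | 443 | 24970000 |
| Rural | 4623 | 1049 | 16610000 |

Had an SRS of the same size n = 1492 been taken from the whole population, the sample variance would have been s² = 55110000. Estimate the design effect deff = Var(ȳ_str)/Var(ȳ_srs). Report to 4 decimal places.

0.7515

Var(ȳ_str) = Σ Wₕ²(1−fₕ)sₕ²/nₕ with Wₕ = Nₕ/13568:
  Urban: (8945/13568)²·(1−443/8945)·24970000/443 = 23285.448
  Rural: (4623/13568)²·(1−1049/4623)·16610000/1049 = 1421.1533
  → Var(ȳ_str) = 24706.601.
Var(ȳ_srs) = (1 − 1492/13568)·55110000/1492 = 32875.234.
deff = 24706.601 / 32875.234 = 0.7515.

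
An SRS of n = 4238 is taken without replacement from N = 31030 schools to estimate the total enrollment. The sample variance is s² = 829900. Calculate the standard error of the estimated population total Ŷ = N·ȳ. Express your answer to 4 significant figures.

403500

Var(Ŷ) = N²·Var(ȳ) = N²·(1 − n/N)·s²/n.
f = 4238/31030 = 0.13657751; Var(ȳ) = 0.86342249·829900/4238 = 169.07842.
Var(Ŷ) = 31030² · 169.07842 = 1.62799 × 10^11.
SE(Ŷ) = √(1.62799 × 10^11) = 403500.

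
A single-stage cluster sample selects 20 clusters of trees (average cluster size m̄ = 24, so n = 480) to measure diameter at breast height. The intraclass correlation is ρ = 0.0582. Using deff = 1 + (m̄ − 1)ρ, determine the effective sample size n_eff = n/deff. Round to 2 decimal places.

205.25

deff = 1 + (24 − 1)·0.0582 = 1 + 1.3386 = 2.3386.
n_eff = 480 / 2.3386 = 205.25.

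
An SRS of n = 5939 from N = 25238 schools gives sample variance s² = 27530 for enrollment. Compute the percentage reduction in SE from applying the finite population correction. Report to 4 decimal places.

f = n/N = 5939/25238 = 0.23531976.
SE_no-fpc = √(s²/n) = 2.153012; SE_fpc = √((1−f)s²/n) = 1.8827228.
Ratio = √(1−f) = 0.87445997. Reduction = 100·(1 − 0.87445997) = 12.5540%.

12.5540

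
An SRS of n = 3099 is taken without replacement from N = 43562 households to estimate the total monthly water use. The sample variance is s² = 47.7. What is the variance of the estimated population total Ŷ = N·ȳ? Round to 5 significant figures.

2.7131 × 10^7

Var(Ŷ) = N²·Var(ȳ) = N²·(1 − n/N)·s²/n.
f = 3099/43562 = 0.07113998; Var(ȳ) = 0.92886002·47.7/3099 = 0.014297071.
Var(Ŷ) = 43562² · 0.014297071 = 2.7130806 × 10^7.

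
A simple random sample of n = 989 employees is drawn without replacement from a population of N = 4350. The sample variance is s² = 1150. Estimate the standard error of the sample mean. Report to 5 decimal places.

Under SRS without replacement, Var(ȳ) = (1 − f)·s²/n with f = n/N = 989/4350 = 0.22735632.
Var(ȳ) = (1 − 0.22735632)·1150/989 = 0.77264368·1.1627907 = 0.89842288.
SE(ȳ) = √(0.89842288) = 0.94785.

0.94785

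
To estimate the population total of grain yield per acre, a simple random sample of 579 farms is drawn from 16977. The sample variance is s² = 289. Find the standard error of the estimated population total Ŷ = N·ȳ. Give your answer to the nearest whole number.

11788

Var(Ŷ) = N²·Var(ȳ) = N²·(1 − n/N)·s²/n.
f = 579/16977 = 0.03410497; Var(ȳ) = 0.96589503·289/579 = 0.48211341.
Var(Ŷ) = 16977² · 0.48211341 = 1.3895402 × 10^8.
SE(Ŷ) = √(1.3895402 × 10^8) = 11788.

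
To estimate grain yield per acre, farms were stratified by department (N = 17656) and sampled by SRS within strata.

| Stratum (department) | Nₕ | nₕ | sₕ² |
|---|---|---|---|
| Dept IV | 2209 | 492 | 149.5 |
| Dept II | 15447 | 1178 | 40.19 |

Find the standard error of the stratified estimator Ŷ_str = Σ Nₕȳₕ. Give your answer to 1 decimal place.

Var(Ŷ_str) = Σₕ Nₕ²(1 − fₕ)sₕ²/nₕ.
Dept IV: 2209²·(1 − 492/2209)·149.5/492 = 1.1525031 × 10^6.
Dept II: 15447²·(1 − 1178/15447)·40.19/1178 = 7.5198712 × 10^6.
Sum = 8.6723743 × 10^6.
SE = √(8.6723743 × 10^6) = 2944.9.

2944.9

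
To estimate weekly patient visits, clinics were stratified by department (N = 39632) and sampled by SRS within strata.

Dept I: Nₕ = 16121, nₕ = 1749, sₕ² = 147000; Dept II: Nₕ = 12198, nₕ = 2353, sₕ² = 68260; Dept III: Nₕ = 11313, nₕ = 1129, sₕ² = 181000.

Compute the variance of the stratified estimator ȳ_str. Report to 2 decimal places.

26.38

Var(ȳ_str) = Σₕ Wₕ²(1 − fₕ)sₕ²/nₕ with Wₕ = Nₕ/N, N = 39632.
Dept I: Wₕ = 0.40676726; term = 0.40676726²·(1 − 0.10849203)·147000/1749 = 12.397803.
Dept II: Wₕ = 0.30778159; term = 0.30778159²·(1 − 0.19290048)·68260/2353 = 2.2179754.
Dept III: Wₕ = 0.28545115; term = 0.28545115²·(1 − 0.09979669)·181000/1129 = 11.759499.
Sum = 26.375277.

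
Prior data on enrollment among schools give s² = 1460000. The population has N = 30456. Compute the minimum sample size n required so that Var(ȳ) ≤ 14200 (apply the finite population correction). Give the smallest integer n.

Without fpc, n₀ = s²/D = 1460000/14200 = 102.8169.
With fpc, (1 − n/N)·s²/n ≤ D requires n ≥ n₀/(1 + n₀/N) = 102.8169/(1 + 102.8169/30456) = 102.4710.
Rounding up, n = 103.

103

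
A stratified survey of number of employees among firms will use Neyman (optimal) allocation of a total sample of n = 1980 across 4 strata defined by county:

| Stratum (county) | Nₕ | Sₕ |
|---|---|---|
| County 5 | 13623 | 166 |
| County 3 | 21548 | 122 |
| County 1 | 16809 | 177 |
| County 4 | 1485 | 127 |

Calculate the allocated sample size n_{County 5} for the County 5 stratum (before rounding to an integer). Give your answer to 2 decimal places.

Neyman allocation: nₕ = n·NₕSₕ / Σⱼ NⱼSⱼ.
Σ NⱼSⱼ = 13623·166 + 21548·122 + 16809·177 + 1485·127 = 8.054062 × 10^6.
n_{County 5} = 1980·13623·166 / (8.054062 × 10^6) = 555.94.

555.94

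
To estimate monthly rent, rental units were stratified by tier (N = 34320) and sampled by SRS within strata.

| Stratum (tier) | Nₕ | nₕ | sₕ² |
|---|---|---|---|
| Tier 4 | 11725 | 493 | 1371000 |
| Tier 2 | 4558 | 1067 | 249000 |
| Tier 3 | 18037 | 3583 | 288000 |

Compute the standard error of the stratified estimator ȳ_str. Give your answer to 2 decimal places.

Var(ȳ_str) = Σₕ Wₕ²(1 − fₕ)sₕ²/nₕ with Wₕ = Nₕ/N, N = 34320.
Tier 4: Wₕ = 0.34163753; term = 0.34163753²·(1 − 0.04204691)·1371000/493 = 310.93236.
Tier 2: Wₕ = 0.13280886; term = 0.13280886²·(1 − 0.23409390)·249000/1067 = 3.1525686.
Tier 3: Wₕ = 0.52555361; term = 0.52555361²·(1 − 0.19864723)·288000/3583 = 17.791128.
Sum = 331.87606.
SE = √(331.87606) = 18.22.

18.22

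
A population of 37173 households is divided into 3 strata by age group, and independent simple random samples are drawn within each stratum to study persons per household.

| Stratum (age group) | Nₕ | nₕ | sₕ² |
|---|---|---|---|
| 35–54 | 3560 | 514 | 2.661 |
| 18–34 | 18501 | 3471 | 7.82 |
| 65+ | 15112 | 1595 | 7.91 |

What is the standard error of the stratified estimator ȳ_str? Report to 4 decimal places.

0.0350

Var(ȳ_str) = Σₕ Wₕ²(1 − fₕ)sₕ²/nₕ with Wₕ = Nₕ/N, N = 37173.
35–54: Wₕ = 0.09576843; term = 0.09576843²·(1 − 0.14438202)·2.661/514 = 4.0626221 × 10^-5.
18–34: Wₕ = 0.49769994; term = 0.49769994²·(1 − 0.18761148)·7.82/3471 = 4.5336825 × 10^-4.
65+: Wₕ = 0.40653162; term = 0.40653162²·(1 − 0.10554526)·7.91/1595 = 7.3309934 × 10^-4.
Sum = 0.0012270938.
SE = √(0.0012270938) = 0.0350.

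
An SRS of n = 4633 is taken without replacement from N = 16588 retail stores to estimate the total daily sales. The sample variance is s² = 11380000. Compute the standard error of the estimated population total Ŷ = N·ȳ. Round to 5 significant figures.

697930

Var(Ŷ) = N²·Var(ȳ) = N²·(1 − n/N)·s²/n.
f = 4633/16588 = 0.27929829; Var(ȳ) = 0.72070171·11380000/4633 = 1770.2537.
Var(Ŷ) = 16588² · 1770.2537 = 4.871061 × 10^11.
SE(Ŷ) = √(4.871061 × 10^11) = 697930.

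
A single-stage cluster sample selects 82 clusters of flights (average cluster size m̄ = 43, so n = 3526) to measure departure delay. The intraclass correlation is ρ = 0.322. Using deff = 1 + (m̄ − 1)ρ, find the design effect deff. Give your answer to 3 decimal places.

deff = 1 + (43 − 1)·0.322 = 1 + 13.524 = 14.524.

14.524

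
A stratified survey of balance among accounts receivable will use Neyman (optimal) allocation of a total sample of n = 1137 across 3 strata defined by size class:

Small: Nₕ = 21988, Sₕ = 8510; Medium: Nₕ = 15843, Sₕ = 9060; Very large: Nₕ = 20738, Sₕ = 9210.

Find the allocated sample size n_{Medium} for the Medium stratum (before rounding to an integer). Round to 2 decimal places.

Neyman allocation: nₕ = n·NₕSₕ / Σⱼ NⱼSⱼ.
Σ NⱼSⱼ = 21988·8510 + 15843·9060 + 20738·9210 = 5.2165244 × 10^8.
n_{Medium} = 1137·15843·9060 / (5.2165244 × 10^8) = 312.86.

312.86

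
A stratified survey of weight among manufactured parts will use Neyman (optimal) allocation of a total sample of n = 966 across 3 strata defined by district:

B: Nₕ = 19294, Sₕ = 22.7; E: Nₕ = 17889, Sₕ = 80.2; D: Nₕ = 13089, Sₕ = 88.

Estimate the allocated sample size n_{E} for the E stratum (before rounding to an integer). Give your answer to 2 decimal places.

458.23

Neyman allocation: nₕ = n·NₕSₕ / Σⱼ NⱼSⱼ.
Σ NⱼSⱼ = 19294·22.7 + 17889·80.2 + 13089·88 = 3.0245036 × 10^6.
n_{E} = 966·17889·80.2 / (3.0245036 × 10^6) = 458.23.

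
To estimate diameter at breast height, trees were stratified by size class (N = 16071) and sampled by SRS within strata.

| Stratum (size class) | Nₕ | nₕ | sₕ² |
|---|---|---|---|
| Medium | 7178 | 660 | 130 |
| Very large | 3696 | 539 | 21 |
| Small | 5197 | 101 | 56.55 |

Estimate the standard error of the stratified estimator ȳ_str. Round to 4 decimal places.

0.3080

Var(ȳ_str) = Σₕ Wₕ²(1 − fₕ)sₕ²/nₕ with Wₕ = Nₕ/N, N = 16071.
Medium: Wₕ = 0.44664302; term = 0.44664302²·(1 − 0.09194762)·130/660 = 0.035680541.
Very large: Wₕ = 0.22997947; term = 0.22997947²·(1 − 0.14583333)·21/539 = 0.0017601565.
Small: Wₕ = 0.32337751; term = 0.32337751²·(1 − 0.01943429)·56.55/101 = 0.057412647.
Sum = 0.094853345.
SE = √(0.094853345) = 0.3080.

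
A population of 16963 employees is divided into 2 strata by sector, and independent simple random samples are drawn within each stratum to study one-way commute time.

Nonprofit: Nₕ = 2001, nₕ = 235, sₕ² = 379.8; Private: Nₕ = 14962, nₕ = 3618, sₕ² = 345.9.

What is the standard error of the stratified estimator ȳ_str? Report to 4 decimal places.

Var(ȳ_str) = Σₕ Wₕ²(1 − fₕ)sₕ²/nₕ with Wₕ = Nₕ/N, N = 16963.
Nonprofit: Wₕ = 0.11796262; term = 0.11796262²·(1 − 0.11744128)·379.8/235 = 0.019848128.
Private: Wₕ = 0.88203738; term = 0.88203738²·(1 − 0.24181259)·345.9/3618 = 0.056393954.
Sum = 0.076242082.
SE = √(0.076242082) = 0.2761.

0.2761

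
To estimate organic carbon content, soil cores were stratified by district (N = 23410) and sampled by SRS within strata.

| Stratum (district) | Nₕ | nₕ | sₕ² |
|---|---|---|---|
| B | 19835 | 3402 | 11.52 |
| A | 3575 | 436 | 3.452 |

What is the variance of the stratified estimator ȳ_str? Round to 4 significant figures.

0.002176

Var(ȳ_str) = Σₕ Wₕ²(1 − fₕ)sₕ²/nₕ with Wₕ = Nₕ/N, N = 23410.
B: Wₕ = 0.84728748; term = 0.84728748²·(1 − 0.17151500)·11.52/3402 = 0.0020140229.
A: Wₕ = 0.15271252; term = 0.15271252²·(1 − 0.12195804)·3.452/436 = 1.6212457 × 10^-4.
Sum = 0.0021761475.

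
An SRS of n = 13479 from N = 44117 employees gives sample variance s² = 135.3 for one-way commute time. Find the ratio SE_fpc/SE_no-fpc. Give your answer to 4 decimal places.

f = n/N = 13479/44117 = 0.30552848.
SE_no-fpc = √(s²/n) = 0.100189; SE_fpc = √((1−f)s²/n) = 0.083492465.
Ratio = √(1−f) = 0.83334958.

0.8333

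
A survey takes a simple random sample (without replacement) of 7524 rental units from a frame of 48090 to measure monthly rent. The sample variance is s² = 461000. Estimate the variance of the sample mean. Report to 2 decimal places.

Under SRS without replacement, Var(ȳ) = (1 − f)·s²/n with f = n/N = 7524/48090 = 0.15645664.
Var(ȳ) = (1 − 0.15645664)·461000/7524 = 0.84354336·61.270601 = 51.684408.

51.68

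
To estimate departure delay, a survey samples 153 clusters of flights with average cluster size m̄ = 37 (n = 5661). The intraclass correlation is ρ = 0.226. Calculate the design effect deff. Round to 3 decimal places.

9.136

deff = 1 + (37 − 1)·0.226 = 1 + 8.136 = 9.136.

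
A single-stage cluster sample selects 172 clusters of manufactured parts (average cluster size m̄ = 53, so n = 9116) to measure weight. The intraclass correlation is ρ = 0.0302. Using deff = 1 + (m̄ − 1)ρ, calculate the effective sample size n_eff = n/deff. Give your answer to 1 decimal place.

3546.5

deff = 1 + (53 − 1)·0.0302 = 1 + 1.5704 = 2.5704.
n_eff = 9116 / 2.5704 = 3546.5.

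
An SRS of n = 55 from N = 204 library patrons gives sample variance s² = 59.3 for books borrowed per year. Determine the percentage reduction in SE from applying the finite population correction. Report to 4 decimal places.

14.5370

f = n/N = 55/204 = 0.26960784.
SE_no-fpc = √(s²/n) = 1.0383553; SE_fpc = √((1−f)s²/n) = 0.88740946.
Ratio = √(1−f) = 0.85462984. Reduction = 100·(1 − 0.85462984) = 14.5370%.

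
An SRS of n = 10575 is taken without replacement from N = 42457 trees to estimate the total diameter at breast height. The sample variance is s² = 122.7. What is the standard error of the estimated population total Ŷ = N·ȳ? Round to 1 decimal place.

Var(Ŷ) = N²·Var(ȳ) = N²·(1 − n/N)·s²/n.
f = 10575/42457 = 0.24907554; Var(ȳ) = 0.75092446·122.7/10575 = 0.0087128541.
Var(Ŷ) = 42457² · 0.0087128541 = 1.5705763 × 10^7.
SE(Ŷ) = √(1.5705763 × 10^7) = 3963.0.

3963.0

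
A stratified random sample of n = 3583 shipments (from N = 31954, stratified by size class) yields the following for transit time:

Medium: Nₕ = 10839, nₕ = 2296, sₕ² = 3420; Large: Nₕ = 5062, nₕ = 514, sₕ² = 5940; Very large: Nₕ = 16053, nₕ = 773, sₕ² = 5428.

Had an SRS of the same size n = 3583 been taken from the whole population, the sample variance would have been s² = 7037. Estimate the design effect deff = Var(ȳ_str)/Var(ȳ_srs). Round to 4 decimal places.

Var(ȳ_str) = Σ Wₕ²(1−fₕ)sₕ²/nₕ with Wₕ = Nₕ/31954:
  Medium: (10839/31954)²·(1−2296/10839)·3420/2296 = 0.13508384
  Large: (5062/31954)²·(1−514/5062)·5940/514 = 0.26056463
  Very large: (16053/31954)²·(1−773/16053)·5428/773 = 1.6869004
  → Var(ȳ_str) = 2.0825489.
Var(ȳ_srs) = (1 − 3583/31954)·7037/3583 = 1.7437738.
deff = 2.0825489 / 1.7437738 = 1.1943.

1.1943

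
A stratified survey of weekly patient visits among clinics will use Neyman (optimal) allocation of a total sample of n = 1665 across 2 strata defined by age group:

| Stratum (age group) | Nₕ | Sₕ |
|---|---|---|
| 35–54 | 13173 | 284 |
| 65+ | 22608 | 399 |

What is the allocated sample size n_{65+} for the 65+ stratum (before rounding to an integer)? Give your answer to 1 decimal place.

Neyman allocation: nₕ = n·NₕSₕ / Σⱼ NⱼSⱼ.
Σ NⱼSⱼ = 13173·284 + 22608·399 = 1.2761724 × 10^7.
n_{65+} = 1665·22608·399 / (1.2761724 × 10^7) = 1176.9.

1176.9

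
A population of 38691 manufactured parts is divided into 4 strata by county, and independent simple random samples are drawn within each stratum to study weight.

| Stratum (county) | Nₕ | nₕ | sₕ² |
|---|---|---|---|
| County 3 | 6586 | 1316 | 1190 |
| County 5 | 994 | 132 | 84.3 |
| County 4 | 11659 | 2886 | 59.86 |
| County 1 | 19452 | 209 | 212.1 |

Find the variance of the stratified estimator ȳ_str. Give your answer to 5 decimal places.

Var(ȳ_str) = Σₕ Wₕ²(1 − fₕ)sₕ²/nₕ with Wₕ = Nₕ/N, N = 38691.
County 3: Wₕ = 0.17022046; term = 0.17022046²·(1 − 0.19981780)·1190/1316 = 0.020965417.
County 5: Wₕ = 0.02569073; term = 0.02569073²·(1 − 0.13279678)·84.3/132 = 3.6553367 × 10^-4.
County 4: Wₕ = 0.30133623; term = 0.30133623²·(1 − 0.24753409)·59.86/2886 = 0.001417196.
County 1: Wₕ = 0.50275258; term = 0.50275258²·(1 − 0.01074440)·212.1/209 = 0.25375319.
Sum = 0.27650134.

0.27650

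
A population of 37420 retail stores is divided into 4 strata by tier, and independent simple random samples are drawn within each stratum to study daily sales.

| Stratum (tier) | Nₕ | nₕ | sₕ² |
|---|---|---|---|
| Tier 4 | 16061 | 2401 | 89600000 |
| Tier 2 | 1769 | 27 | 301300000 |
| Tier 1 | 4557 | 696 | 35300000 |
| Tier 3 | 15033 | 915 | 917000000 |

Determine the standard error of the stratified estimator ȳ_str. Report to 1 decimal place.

427.7

Var(ȳ_str) = Σₕ Wₕ²(1 − fₕ)sₕ²/nₕ with Wₕ = Nₕ/N, N = 37420.
Tier 4: Wₕ = 0.42920898; term = 0.42920898²·(1 − 0.14949256)·89600000/2401 = 5846.9794.
Tier 2: Wₕ = 0.04727418; term = 0.04727418²·(1 − 0.01526286)·301300000/27 = 24558.61.
Tier 1: Wₕ = 0.12177980; term = 0.12177980²·(1 − 0.15273206)·35300000/696 = 637.28945.
Tier 3: Wₕ = 0.40173704; term = 0.40173704²·(1 − 0.06086609)·917000000/915 = 151900.61.
Sum = 182943.49.
SE = √(182943.49) = 427.7.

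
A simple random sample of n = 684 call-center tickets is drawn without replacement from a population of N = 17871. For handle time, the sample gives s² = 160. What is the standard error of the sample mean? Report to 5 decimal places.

0.47430

Under SRS without replacement, Var(ȳ) = (1 − f)·s²/n with f = n/N = 684/17871 = 0.03827430.
Var(ȳ) = (1 − 0.03827430)·160/684 = 0.96172570·0.23391813 = 0.22496508.
SE(ȳ) = √(0.22496508) = 0.47430.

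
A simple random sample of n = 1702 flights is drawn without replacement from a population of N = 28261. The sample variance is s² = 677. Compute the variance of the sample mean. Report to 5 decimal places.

0.37381

Under SRS without replacement, Var(ȳ) = (1 − f)·s²/n with f = n/N = 1702/28261 = 0.06022434.
Var(ȳ) = (1 − 0.06022434)·677/1702 = 0.93977566·0.39776733 = 0.37381206.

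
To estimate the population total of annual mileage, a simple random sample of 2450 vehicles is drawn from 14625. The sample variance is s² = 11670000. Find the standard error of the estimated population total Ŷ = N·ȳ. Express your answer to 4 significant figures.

Var(Ŷ) = N²·Var(ȳ) = N²·(1 − n/N)·s²/n.
f = 2450/14625 = 0.16752137; Var(ȳ) = 0.83247863·11670000/2450 = 3965.3166.
Var(Ŷ) = 14625² · 3965.3166 = 8.4814405 × 10^11.
SE(Ŷ) = √(8.4814405 × 10^11) = 920900.

920900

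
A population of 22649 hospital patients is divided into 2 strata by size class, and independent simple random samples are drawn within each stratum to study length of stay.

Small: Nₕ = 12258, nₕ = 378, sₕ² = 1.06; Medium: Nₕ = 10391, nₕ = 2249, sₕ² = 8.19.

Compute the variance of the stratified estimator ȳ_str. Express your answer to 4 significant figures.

Var(ȳ_str) = Σₕ Wₕ²(1 − fₕ)sₕ²/nₕ with Wₕ = Nₕ/N, N = 22649.
Small: Wₕ = 0.54121595; term = 0.54121595²·(1 − 0.03083700)·1.06/378 = 7.9607147 × 10^-4.
Medium: Wₕ = 0.45878405; term = 0.45878405²·(1 − 0.21643730)·8.19/2249 = 6.0059931 × 10^-4.
Sum = 0.0013966708.

0.001397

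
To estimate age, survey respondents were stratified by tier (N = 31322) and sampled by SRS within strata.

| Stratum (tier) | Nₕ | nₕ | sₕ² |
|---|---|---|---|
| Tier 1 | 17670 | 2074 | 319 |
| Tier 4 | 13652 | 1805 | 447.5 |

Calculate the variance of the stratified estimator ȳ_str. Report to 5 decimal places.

Var(ȳ_str) = Σₕ Wₕ²(1 − fₕ)sₕ²/nₕ with Wₕ = Nₕ/N, N = 31322.
Tier 1: Wₕ = 0.56414022; term = 0.56414022²·(1 − 0.11737408)·319/2074 = 0.043204873.
Tier 4: Wₕ = 0.43585978; term = 0.43585978²·(1 − 0.13221506)·447.5/1805 = 0.04087159.
Sum = 0.084076463.

0.08408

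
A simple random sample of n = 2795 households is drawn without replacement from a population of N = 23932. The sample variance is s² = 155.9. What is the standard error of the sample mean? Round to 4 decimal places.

0.2220

Under SRS without replacement, Var(ȳ) = (1 − f)·s²/n with f = n/N = 2795/23932 = 0.11678924.
Var(ȳ) = (1 − 0.11678924)·155.9/2795 = 0.88321076·0.055778175 = 0.049263885.
SE(ȳ) = √(0.049263885) = 0.2220.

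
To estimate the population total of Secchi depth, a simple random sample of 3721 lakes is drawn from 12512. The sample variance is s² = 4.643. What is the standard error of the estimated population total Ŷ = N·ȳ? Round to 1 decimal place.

Var(Ŷ) = N²·Var(ȳ) = N²·(1 − n/N)·s²/n.
f = 3721/12512 = 0.29739450; Var(ȳ) = 0.70260550·4.643/3721 = 8.7669909 × 10^-4.
Var(Ŷ) = 12512² · (8.7669909 × 10^-4) = 137247.37.
SE(Ŷ) = √(137247.37) = 370.5.

370.5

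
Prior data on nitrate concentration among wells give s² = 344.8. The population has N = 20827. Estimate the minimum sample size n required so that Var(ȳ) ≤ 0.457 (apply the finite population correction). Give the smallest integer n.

729

Without fpc, n₀ = s²/D = 344.8/0.457 = 754.4858.
With fpc, (1 − n/N)·s²/n ≤ D requires n ≥ n₀/(1 + n₀/N) = 754.4858/(1 + 754.4858/20827) = 728.1091.
Rounding up, n = 729.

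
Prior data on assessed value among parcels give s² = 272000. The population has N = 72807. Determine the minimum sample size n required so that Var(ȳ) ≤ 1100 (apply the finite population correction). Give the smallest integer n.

Without fpc, n₀ = s²/D = 272000/1100 = 247.2727.
With fpc, (1 − n/N)·s²/n ≤ D requires n ≥ n₀/(1 + n₀/N) = 247.2727/(1 + 247.2727/72807) = 246.4357.
Rounding up, n = 247.

247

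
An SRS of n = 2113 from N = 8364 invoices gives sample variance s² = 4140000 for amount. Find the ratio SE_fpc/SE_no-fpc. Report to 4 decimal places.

0.8645

f = n/N = 2113/8364 = 0.25263032.
SE_no-fpc = √(s²/n) = 44.263976; SE_fpc = √((1−f)s²/n) = 38.266449.
Ratio = √(1−f) = 0.86450545.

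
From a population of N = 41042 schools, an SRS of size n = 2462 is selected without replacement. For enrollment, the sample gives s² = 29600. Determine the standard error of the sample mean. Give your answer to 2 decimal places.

Under SRS without replacement, Var(ȳ) = (1 − f)·s²/n with f = n/N = 2462/41042 = 0.05998733.
Var(ȳ) = (1 − 0.05998733)·29600/2462 = 0.94001267·12.022746 = 11.301533.
SE(ȳ) = √(11.301533) = 3.36.

3.36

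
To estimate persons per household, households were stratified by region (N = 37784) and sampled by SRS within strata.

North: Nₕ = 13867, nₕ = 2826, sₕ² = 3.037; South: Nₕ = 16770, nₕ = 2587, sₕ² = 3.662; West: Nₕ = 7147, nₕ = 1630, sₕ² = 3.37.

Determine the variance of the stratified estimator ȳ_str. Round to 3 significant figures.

4.08 × 10^-4

Var(ȳ_str) = Σₕ Wₕ²(1 − fₕ)sₕ²/nₕ with Wₕ = Nₕ/N, N = 37784.
North: Wₕ = 0.36700720; term = 0.36700720²·(1 − 0.20379318)·3.037/2826 = 1.1525179 × 10^-4.
South: Wₕ = 0.44383866; term = 0.44383866²·(1 − 0.15426357)·3.662/2587 = 2.3583443 × 10^-4.
West: Wₕ = 0.18915414; term = 0.18915414²·(1 − 0.22806772)·3.37/1630 = 5.7102247 × 10^-5.
Sum = 4.0818847 × 10^-4.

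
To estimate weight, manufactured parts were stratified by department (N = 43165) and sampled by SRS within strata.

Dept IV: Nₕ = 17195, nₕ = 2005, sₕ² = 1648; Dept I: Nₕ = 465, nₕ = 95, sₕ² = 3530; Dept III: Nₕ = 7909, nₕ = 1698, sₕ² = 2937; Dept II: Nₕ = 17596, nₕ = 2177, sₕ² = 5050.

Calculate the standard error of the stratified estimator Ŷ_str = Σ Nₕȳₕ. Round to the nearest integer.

Var(Ŷ_str) = Σₕ Nₕ²(1 − fₕ)sₕ²/nₕ.
Dept IV: 17195²·(1 − 2005/17195)·1648/2005 = 2.1468554 × 10^8.
Dept I: 465²·(1 − 95/465)·3530/95 = 6.3930158 × 10^6.
Dept III: 7909²·(1 − 1698/7909)·2937/1698 = 8.496682 × 10^7.
Dept II: 17596²·(1 − 2177/17596)·5050/2177 = 6.2936576 × 10^8.
Sum = 9.3541114 × 10^8.
SE = √(9.3541114 × 10^8) = 30584.

30584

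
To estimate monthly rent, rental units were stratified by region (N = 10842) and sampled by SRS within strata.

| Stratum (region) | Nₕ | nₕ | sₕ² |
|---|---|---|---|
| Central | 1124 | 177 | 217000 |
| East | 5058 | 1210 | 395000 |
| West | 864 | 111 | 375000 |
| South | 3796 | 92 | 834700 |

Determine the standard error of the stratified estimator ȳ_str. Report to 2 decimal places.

34.19

Var(ȳ_str) = Σₕ Wₕ²(1 − fₕ)sₕ²/nₕ with Wₕ = Nₕ/N, N = 10842.
Central: Wₕ = 0.10367091; term = 0.10367091²·(1 − 0.15747331)·217000/177 = 11.101559.
East: Wₕ = 0.46651909; term = 0.46651909²·(1 − 0.23922499)·395000/1210 = 54.051383.
West: Wₕ = 0.07969009; term = 0.07969009²·(1 − 0.12847222)·375000/111 = 18.698131.
South: Wₕ = 0.35011990; term = 0.35011990²·(1 − 0.02423604)·834700/92 = 1085.2279.
Sum = 1169.079.
SE = √(1169.079) = 34.19.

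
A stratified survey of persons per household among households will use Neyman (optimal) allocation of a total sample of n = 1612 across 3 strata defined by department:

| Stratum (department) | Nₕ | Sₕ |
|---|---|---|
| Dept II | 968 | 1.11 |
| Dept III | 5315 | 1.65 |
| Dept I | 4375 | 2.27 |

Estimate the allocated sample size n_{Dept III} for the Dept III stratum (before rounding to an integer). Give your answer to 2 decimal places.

714.87

Neyman allocation: nₕ = n·NₕSₕ / Σⱼ NⱼSⱼ.
Σ NⱼSⱼ = 968·1.11 + 5315·1.65 + 4375·2.27 = 19775.48.
n_{Dept III} = 1612·5315·1.65 / 19775.48 = 714.87.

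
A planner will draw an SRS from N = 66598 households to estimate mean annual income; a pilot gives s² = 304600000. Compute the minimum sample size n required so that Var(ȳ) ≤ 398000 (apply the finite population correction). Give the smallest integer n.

Without fpc, n₀ = s²/D = 304600000/398000 = 765.3266.
With fpc, (1 − n/N)·s²/n ≤ D requires n ≥ n₀/(1 + n₀/N) = 765.3266/(1 + 765.3266/66598) = 756.6316.
Rounding up, n = 757.

757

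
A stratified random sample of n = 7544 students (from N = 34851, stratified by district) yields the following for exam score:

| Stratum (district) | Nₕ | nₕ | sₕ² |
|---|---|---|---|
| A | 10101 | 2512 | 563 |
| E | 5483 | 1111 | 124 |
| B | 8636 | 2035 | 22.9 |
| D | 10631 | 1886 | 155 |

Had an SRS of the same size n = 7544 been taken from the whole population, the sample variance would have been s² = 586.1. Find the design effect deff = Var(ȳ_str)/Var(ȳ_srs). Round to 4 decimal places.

Var(ȳ_str) = Σ Wₕ²(1−fₕ)sₕ²/nₕ with Wₕ = Nₕ/34851:
  A: (10101/34851)²·(1−2512/10101)·563/2512 = 0.014145138
  E: (5483/34851)²·(1−1111/5483)·124/1111 = 0.0022028024
  B: (8636/34851)²·(1−2035/8636)·22.9/2035 = 5.2815689 × 10^-4
  D: (10631/34851)²·(1−1886/10631)·155/1886 = 0.00629062
  → Var(ȳ_str) = 0.023166717.
Var(ȳ_srs) = (1 − 7544/34851)·586.1/7544 = 0.060873572.
deff = 0.023166717 / 0.060873572 = 0.3806.

0.3806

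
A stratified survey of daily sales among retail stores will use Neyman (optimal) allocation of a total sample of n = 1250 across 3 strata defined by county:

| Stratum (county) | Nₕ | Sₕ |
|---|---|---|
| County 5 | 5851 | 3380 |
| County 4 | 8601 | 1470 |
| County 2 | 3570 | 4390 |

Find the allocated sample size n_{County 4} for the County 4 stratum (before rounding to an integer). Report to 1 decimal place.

328.6

Neyman allocation: nₕ = n·NₕSₕ / Σⱼ NⱼSⱼ.
Σ NⱼSⱼ = 5851·3380 + 8601·1470 + 3570·4390 = 4.809215 × 10^7.
n_{County 4} = 1250·8601·1470 / (4.809215 × 10^7) = 328.6.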